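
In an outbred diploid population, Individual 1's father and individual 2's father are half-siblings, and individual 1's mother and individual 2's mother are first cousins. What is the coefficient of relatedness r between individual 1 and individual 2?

0.09375

Independent pedigree routes through distinct common ancestors add.
Individual 1 and individual 2 are related in two ways: half first cousins through their fathers (r = 1/16) and second cousins through their mothers (r = 1/32).
r = 1/16 + 1/32 = 0.09375.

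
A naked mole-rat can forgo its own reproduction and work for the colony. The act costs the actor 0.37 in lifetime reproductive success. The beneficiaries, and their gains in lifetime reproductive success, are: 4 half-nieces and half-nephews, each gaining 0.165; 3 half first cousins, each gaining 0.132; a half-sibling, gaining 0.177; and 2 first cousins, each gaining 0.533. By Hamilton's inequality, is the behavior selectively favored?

Hamilton's rule: the trait is favored when the sum of r·B over every recipient exceeds the actor's cost C.
r to a half-niece or half-nephew = 0.125 (half-aunt/uncle↔niece/nephew: one path of length 3: r = (1/2)^3 = 1/8).
r to a half first cousin = 0.0625 (half first cousins share one grandparent — one path of length 4: r = (1/2)^4 = 1/16).
r to a half-sibling = 1/4 (half-sibs share one parent — one path of length 2: r = (1/2)^2 = 1/4).
r to a first cousin = 1/8 (first cousins share one grandparent pair — two paths of length 4: r = 2·(1/2)^4 = 1/8).
Summing one r·B term per recipient: 4·0.125·0.165 + 3·0.0625·0.132 + 1·0.25·0.177 + 2·0.125·0.533 = 0.28475.
0.28475 < 0.37: the indirect benefit is less than the cost.

No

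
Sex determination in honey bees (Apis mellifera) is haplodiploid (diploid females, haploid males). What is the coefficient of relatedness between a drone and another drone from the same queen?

Haploid brothers each carry a random half of the queen's diploid genome, so on average they share half: r = 1/2.

0.5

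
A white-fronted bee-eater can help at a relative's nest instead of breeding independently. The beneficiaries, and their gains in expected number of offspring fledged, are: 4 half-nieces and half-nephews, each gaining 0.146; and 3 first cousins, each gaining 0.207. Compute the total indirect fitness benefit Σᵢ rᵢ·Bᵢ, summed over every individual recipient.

r to a half-niece or half-nephew = 0.125 (half-aunt/uncle↔niece/nephew: one path of length 3: r = (1/2)^3 = 1/8).
r to a first cousin = 1/8 (first cousins share one grandparent pair — two paths of length 4: r = 2·(1/2)^4 = 1/8).
Summing one r·B term per recipient: 4·0.125·0.146 + 3·0.125·0.207 = 0.150625.

0.150625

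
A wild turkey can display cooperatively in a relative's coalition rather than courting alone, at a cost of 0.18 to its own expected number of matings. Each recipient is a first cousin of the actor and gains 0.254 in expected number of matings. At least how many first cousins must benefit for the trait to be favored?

r to a first cousin = 1/8 (first cousins share one grandparent pair — two paths of length 4: r = 2·(1/2)^4 = 1/8).
Hamilton's rule: n·r·B > C  ⇒  n > C/(r·B) = 0.18/(0.125·0.254) = 5.669.
The smallest integer exceeding 5.669 is 6.

6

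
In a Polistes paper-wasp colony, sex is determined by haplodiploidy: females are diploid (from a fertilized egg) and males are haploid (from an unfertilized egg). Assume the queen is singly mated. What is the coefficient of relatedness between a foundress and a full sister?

0.75

Haplodiploid full sisters inherit their father's entire haploid genome identically (contributing 1/2) and on average half of their mother's contribution (1/2 · 1/2 = 1/4); r = 1/2 + 1/4 = 3/4.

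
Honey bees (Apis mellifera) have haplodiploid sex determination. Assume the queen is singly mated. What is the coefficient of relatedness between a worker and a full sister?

Haplodiploid full sisters inherit their father's entire haploid genome identically (contributing 1/2) and on average half of their mother's contribution (1/2 · 1/2 = 1/4); r = 1/2 + 1/4 = 3/4.

0.75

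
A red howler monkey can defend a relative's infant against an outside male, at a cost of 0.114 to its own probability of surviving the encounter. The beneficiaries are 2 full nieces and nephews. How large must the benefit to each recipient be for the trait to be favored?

0.228

r to a full niece or nephew = 1/4 (full aunt/uncle↔niece/nephew: two paths of length 3 through the shared grandparent pair: r = 2·(1/2)^3 = 1/4).
Hamilton's rule with n recipients of equal r: n·r·B > C, so B > C/(n·r) = 0.114/(2·0.25) = 0.228.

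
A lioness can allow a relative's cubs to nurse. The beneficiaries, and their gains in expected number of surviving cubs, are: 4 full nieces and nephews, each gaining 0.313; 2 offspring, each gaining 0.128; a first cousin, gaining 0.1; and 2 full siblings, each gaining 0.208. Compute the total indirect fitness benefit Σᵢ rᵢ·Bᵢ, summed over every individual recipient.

0.6615

r to a full niece or nephew = 1/4 (full aunt/uncle↔niece/nephew: two paths of length 3 through the shared grandparent pair: r = 2·(1/2)^3 = 1/4).
r to an offspring = 0.5 (one parent–offspring link: r = (1/2)^1 = 1/2).
r to a first cousin = 0.125 (first cousins share one grandparent pair — two paths of length 4: r = 2·(1/2)^4 = 1/8).
r to a full sibling = 0.5 (full sibs share both parents — two paths of length 2: r = 2·(1/2)^2 = 1/2).
Summing one r·B term per recipient: 4·0.25·0.313 + 2·0.5·0.128 + 1·0.125·0.1 + 2·0.5·0.208 = 0.6615.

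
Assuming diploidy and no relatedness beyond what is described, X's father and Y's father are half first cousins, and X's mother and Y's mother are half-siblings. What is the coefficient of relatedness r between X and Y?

0.078125

With two independent routes of shared ancestry, r is the sum of the two contributions.
X and Y are related in two ways: half second cousins through their fathers (r = 1/64) and half first cousins through their mothers (r = 1/16).
r = 1/64 + 1/16 = 5/64 = 0.078125.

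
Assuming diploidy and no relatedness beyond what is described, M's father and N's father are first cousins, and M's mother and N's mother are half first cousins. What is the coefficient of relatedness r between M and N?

Wright's path rule: contributions from independent ancestry routes add.
M and N are related in two ways: second cousins through their fathers (r = 1/32) and half second cousins through their mothers (r = 1/64).
r = 1/32 + 1/64 = 3/64 = 0.046875.

0.046875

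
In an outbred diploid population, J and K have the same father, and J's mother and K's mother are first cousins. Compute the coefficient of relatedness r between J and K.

0.28125

With two independent routes of shared ancestry, r is the sum of the two contributions.
J and K are related in two ways: half-sibs through their shared father (r = 1/4) and second cousins through their mothers (r = 1/32).
r = 1/4 + 1/32 = 0.28125.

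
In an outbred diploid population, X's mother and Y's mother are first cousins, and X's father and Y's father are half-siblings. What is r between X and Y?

Independent pedigree routes through distinct common ancestors add.
X and Y are related in two ways: second cousins through their mothers (r = 1/32) and half first cousins through their fathers (r = 1/16).
r = 1/32 + 1/16 = 3/32 = 0.09375.

0.09375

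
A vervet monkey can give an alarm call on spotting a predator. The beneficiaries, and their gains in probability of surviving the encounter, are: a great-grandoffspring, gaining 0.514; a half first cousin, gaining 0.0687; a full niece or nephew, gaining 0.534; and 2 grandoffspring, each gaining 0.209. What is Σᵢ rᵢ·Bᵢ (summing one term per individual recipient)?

0.30654375

r to a great-grandoffspring = 0.125 (three parent–offspring links: r = (1/2)^3 = 1/8).
r to a half first cousin = 0.0625 (half first cousins share one grandparent — one path of length 4: r = (1/2)^4 = 1/16).
r to a full niece or nephew = 0.25 (full aunt/uncle↔niece/nephew: two paths of length 3 through the shared grandparent pair: r = 2·(1/2)^3 = 1/4).
r to a grandoffspring = 0.25 (two parent–offspring links: r = (1/2)^2 = 1/4).
Summing one r·B term per recipient: 1·0.125·0.514 + 1·0.0625·0.0687 + 1·0.25·0.534 + 2·0.25·0.209 = 0.30654375.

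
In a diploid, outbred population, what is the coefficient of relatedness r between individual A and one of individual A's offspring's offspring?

0.25

Each parent–offspring link contributes a factor of 1/2, and independent paths through distinct common ancestors add.
Two parent–offspring links: r = (1/2)^2 = 1/4.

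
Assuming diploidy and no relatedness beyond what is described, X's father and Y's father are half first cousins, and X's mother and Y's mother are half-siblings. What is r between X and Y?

0.078125

Independent pedigree routes through distinct common ancestors add.
X and Y are related in two ways: half second cousins through their fathers (r = 1/64) and half first cousins through their mothers (r = 1/16).
r = 1/64 + 1/16 = 0.078125.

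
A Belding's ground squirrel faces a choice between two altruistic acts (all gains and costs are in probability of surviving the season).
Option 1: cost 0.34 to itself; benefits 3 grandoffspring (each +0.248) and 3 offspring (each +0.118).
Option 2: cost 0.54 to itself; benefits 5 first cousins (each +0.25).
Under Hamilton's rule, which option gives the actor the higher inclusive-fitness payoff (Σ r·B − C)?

Option 1: r to a grandoffspring = 0.25.
Option 1: r to an offspring = 0.5.
Option 1: Σ r·B − C = (3·0.25·0.248 + 3·0.5·0.118) − 0.34 = 0.023.
Option 2: r to a first cousin = 0.125.
Option 2: Σ r·B − C = (5·0.125·0.25) − 0.54 = -0.38375.
Option 1 has the higher net inclusive-fitness payoff.

Option 1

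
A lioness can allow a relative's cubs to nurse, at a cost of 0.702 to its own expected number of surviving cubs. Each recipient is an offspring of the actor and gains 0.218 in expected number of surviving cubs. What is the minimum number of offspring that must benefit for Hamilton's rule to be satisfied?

r to an offspring = 0.5 (one parent–offspring link: r = (1/2)^1 = 1/2).
Hamilton's rule: n·r·B > C  ⇒  n > C/(r·B) = 0.702/(0.5·0.218) = 6.44.
The smallest integer exceeding 6.44 is 7.

7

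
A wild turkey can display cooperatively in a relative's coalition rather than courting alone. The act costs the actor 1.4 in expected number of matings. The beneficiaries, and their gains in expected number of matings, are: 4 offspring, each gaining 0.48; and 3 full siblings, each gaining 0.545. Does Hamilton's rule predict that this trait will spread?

Hamilton's rule: the trait is favored when the sum of r·B over every recipient exceeds the actor's cost C.
r to an offspring = 0.5 (one parent–offspring link: r = (1/2)^1 = 1/2).
r to a full sibling = 0.5 (full sibs share both parents — two paths of length 2: r = 2·(1/2)^2 = 1/2).
Summing one r·B term per recipient: 4·0.5·0.48 + 3·0.5·0.545 = 1.7775.
1.7775 > 1.4: the indirect benefit exceeds the cost.

Yes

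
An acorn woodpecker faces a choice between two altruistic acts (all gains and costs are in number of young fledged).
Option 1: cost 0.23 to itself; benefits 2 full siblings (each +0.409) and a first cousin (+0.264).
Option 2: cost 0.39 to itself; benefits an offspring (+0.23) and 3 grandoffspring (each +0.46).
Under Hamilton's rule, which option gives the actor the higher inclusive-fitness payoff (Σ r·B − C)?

Option 1: r to a full sibling = 0.5.
Option 1: r to a first cousin = 0.125.
Option 1: Σ r·B − C = (2·0.5·0.409 + 1·0.125·0.264) − 0.23 = 0.212.
Option 2: r to an offspring = 0.5.
Option 2: r to a grandoffspring = 0.25.
Option 2: Σ r·B − C = (1·0.5·0.23 + 3·0.25·0.46) − 0.39 = 0.07.
Option 1 has the higher net inclusive-fitness payoff.

Option 1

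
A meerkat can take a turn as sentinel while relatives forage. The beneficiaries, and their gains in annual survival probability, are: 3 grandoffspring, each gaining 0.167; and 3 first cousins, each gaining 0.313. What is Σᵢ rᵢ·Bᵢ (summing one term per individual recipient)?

0.242625

r to a grandoffspring = 0.25 (two parent–offspring links: r = (1/2)^2 = 1/4).
r to a first cousin = 1/8 (first cousins share one grandparent pair — two paths of length 4: r = 2·(1/2)^4 = 1/8).
Summing one r·B term per recipient: 3·0.25·0.167 + 3·0.125·0.313 = 0.242625.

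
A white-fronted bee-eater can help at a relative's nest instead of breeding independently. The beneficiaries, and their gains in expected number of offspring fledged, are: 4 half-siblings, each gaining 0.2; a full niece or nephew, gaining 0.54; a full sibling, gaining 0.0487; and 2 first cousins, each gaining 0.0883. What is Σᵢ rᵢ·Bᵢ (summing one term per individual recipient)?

r to a half-sibling = 1/4 (half-sibs share one parent — one path of length 2: r = (1/2)^2 = 1/4).
r to a full niece or nephew = 0.25 (full aunt/uncle↔niece/nephew: two paths of length 3 through the shared grandparent pair: r = 2·(1/2)^3 = 1/4).
r to a full sibling = 0.5 (full sibs share both parents — two paths of length 2: r = 2·(1/2)^2 = 1/2).
r to a first cousin = 1/8 (first cousins share one grandparent pair — two paths of length 4: r = 2·(1/2)^4 = 1/8).
Summing one r·B term per recipient: 4·0.25·0.2 + 1·0.25·0.54 + 1·0.5·0.0487 + 2·0.125·0.0883 = 0.381425.

0.381425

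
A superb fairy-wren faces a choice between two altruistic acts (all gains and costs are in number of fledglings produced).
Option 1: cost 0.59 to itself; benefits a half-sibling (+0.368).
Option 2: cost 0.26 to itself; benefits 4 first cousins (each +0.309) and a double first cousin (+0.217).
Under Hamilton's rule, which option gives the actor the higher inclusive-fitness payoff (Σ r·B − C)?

Option 2

Option 1: r to a half-sibling = 0.25.
Option 1: Σ r·B − C = (1·0.25·0.368) − 0.59 = -0.498.
Option 2: r to a first cousin = 0.125.
Option 2: r to a double first cousin = 0.25.
Option 2: Σ r·B − C = (4·0.125·0.309 + 1·0.25·0.217) − 0.26 = -0.05125.
Option 2 has the higher net inclusive-fitness payoff.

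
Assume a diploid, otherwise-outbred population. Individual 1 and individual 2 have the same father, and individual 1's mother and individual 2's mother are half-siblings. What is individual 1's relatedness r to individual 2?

Relatedness sums over independent paths through distinct common ancestors.
Individual 1 and individual 2 are related in two ways: half-sibs through their shared father (r = 1/4) and half first cousins through their mothers (r = 1/16).
r = 1/4 + 1/16 = 0.3125.

0.3125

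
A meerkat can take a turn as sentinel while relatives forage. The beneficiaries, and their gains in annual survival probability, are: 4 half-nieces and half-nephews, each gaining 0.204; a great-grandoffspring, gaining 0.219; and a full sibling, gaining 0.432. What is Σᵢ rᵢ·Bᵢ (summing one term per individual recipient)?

r to a half-niece or half-nephew = 0.125 (half-aunt/uncle↔niece/nephew: one path of length 3: r = (1/2)^3 = 1/8).
r to a great-grandoffspring = 0.125 (three parent–offspring links: r = (1/2)^3 = 1/8).
r to a full sibling = 1/2 (full sibs share both parents — two paths of length 2: r = 2·(1/2)^2 = 1/2).
Summing one r·B term per recipient: 4·0.125·0.204 + 1·0.125·0.219 + 1·0.5·0.432 = 0.345375.

0.345375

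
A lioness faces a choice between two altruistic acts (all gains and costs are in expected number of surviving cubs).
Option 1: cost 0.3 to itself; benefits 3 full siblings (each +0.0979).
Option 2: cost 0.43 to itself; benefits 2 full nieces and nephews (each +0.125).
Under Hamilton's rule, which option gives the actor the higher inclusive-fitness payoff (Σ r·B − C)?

Option 1: r to a full sibling = 0.5.
Option 1: Σ r·B − C = (3·0.5·0.0979) − 0.3 = -0.15315.
Option 2: r to a full niece or nephew = 0.25.
Option 2: Σ r·B − C = (2·0.25·0.125) − 0.43 = -0.3675.
Option 1 has the higher net inclusive-fitness payoff.

Option 1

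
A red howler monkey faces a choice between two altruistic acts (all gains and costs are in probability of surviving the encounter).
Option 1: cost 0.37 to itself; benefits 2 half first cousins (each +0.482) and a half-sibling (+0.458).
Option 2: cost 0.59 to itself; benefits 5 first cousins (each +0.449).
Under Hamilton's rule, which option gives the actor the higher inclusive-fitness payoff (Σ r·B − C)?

Option 1: r to a half first cousin = 0.0625.
Option 1: r to a half-sibling = 0.25.
Option 1: Σ r·B − C = (2·0.0625·0.482 + 1·0.25·0.458) − 0.37 = -0.19525.
Option 2: r to a first cousin = 0.125.
Option 2: Σ r·B − C = (5·0.125·0.449) − 0.59 = -0.309375.
Option 1 has the higher net inclusive-fitness payoff.

Option 1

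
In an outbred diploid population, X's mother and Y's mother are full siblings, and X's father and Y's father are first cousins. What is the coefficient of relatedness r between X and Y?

0.15625

Relatedness sums over independent paths through distinct common ancestors.
X and Y are related in two ways: first cousins through their mothers (r = 1/8) and second cousins through their fathers (r = 1/32).
r = 1/8 + 1/32 = 5/32 = 0.15625.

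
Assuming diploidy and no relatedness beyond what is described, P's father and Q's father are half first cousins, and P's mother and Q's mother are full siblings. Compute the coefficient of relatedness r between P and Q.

With two independent routes of shared ancestry, r is the sum of the two contributions.
P and Q are related in two ways: half second cousins through their fathers (r = 1/64) and first cousins through their mothers (r = 1/8).
r = 1/64 + 1/8 = 0.140625.

0.140625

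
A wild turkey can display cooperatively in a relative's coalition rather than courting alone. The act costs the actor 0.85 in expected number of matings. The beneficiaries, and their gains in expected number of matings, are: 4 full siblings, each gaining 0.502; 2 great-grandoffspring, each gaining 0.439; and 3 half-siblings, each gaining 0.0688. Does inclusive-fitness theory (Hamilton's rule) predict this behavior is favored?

Yes

Hamilton's rule: the trait is favored when the sum of r·B over every recipient exceeds the actor's cost C.
r to a full sibling = 0.5 (full sibs share both parents — two paths of length 2: r = 2·(1/2)^2 = 1/2).
r to a great-grandoffspring = 0.125 (three parent–offspring links: r = (1/2)^3 = 1/8).
r to a half-sibling = 1/4 (half-sibs share one parent — one path of length 2: r = (1/2)^2 = 1/4).
Summing one r·B term per recipient: 4·0.5·0.502 + 2·0.125·0.439 + 3·0.25·0.0688 = 1.16535.
1.16535 > 0.85: the indirect benefit exceeds the cost.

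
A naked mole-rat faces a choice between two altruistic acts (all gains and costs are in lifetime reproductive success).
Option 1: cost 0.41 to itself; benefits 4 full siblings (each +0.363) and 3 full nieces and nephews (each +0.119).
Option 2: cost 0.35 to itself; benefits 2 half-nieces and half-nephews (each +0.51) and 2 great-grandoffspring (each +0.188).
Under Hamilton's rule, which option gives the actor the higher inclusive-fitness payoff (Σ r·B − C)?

Option 1: r to a full sibling = 0.5.
Option 1: r to a full niece or nephew = 0.25.
Option 1: Σ r·B − C = (4·0.5·0.363 + 3·0.25·0.119) − 0.41 = 0.40525.
Option 2: r to a half-niece or half-nephew = 0.125.
Option 2: r to a great-grandoffspring = 0.125.
Option 2: Σ r·B − C = (2·0.125·0.51 + 2·0.125·0.188) − 0.35 = -0.1755.
Option 1 has the higher net inclusive-fitness payoff.

Option 1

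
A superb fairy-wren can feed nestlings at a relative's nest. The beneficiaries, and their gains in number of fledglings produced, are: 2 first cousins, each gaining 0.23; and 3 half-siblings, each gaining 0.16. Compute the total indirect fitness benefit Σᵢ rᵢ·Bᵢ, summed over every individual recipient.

r to a first cousin = 1/8 (first cousins share one grandparent pair — two paths of length 4: r = 2·(1/2)^4 = 1/8).
r to a half-sibling = 1/4 (half-sibs share one parent — one path of length 2: r = (1/2)^2 = 1/4).
Summing one r·B term per recipient: 2·0.125·0.23 + 3·0.25·0.16 = 0.1775.

0.1775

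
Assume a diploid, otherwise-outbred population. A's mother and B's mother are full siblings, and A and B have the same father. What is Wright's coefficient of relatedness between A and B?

Independent pedigree routes through distinct common ancestors add.
A and B are related in two ways: first cousins through their mothers (r = 1/8) and half-sibs through their shared father (r = 1/4).
r = 1/8 + 1/4 = 0.375.

0.375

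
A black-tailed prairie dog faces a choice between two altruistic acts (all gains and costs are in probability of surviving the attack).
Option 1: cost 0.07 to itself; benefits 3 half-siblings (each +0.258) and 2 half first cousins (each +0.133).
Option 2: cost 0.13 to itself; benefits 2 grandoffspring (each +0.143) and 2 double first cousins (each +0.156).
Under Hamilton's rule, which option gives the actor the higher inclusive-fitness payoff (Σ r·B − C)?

Option 1

Option 1: r to a half-sibling = 0.25.
Option 1: r to a half first cousin = 0.0625.
Option 1: Σ r·B − C = (3·0.25·0.258 + 2·0.0625·0.133) − 0.07 = 0.140125.
Option 2: r to a grandoffspring = 0.25.
Option 2: r to a double first cousin = 0.25.
Option 2: Σ r·B − C = (2·0.25·0.143 + 2·0.25·0.156) − 0.13 = 0.0195.
Option 1 has the higher net inclusive-fitness payoff.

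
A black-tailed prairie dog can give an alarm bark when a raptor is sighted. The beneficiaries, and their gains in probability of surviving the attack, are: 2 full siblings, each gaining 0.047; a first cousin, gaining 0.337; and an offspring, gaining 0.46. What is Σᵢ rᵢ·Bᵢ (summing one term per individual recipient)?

0.319125

r to a full sibling = 0.5 (full sibs share both parents — two paths of length 2: r = 2·(1/2)^2 = 1/2).
r to a first cousin = 0.125 (first cousins share one grandparent pair — two paths of length 4: r = 2·(1/2)^4 = 1/8).
r to an offspring = 0.5 (one parent–offspring link: r = (1/2)^1 = 1/2).
Summing one r·B term per recipient: 2·0.5·0.047 + 1·0.125·0.337 + 1·0.5·0.46 = 0.319125.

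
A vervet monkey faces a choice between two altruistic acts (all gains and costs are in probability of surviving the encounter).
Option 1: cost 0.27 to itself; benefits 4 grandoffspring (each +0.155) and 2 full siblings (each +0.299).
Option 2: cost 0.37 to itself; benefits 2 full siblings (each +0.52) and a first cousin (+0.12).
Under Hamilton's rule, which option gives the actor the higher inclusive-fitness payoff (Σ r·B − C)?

Option 1

Option 1: r to a grandoffspring = 0.25.
Option 1: r to a full sibling = 0.5.
Option 1: Σ r·B − C = (4·0.25·0.155 + 2·0.5·0.299) − 0.27 = 0.184.
Option 2: r to a full sibling = 0.5.
Option 2: r to a first cousin = 0.125.
Option 2: Σ r·B − C = (2·0.5·0.52 + 1·0.125·0.12) − 0.37 = 0.165.
Option 1 has the higher net inclusive-fitness payoff.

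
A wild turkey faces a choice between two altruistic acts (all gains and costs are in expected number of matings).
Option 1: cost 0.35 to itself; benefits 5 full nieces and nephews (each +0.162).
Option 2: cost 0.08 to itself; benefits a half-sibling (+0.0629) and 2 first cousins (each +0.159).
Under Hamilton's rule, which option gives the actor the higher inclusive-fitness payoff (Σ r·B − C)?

Option 1: r to a full niece or nephew = 0.25.
Option 1: Σ r·B − C = (5·0.25·0.162) − 0.35 = -0.1475.
Option 2: r to a half-sibling = 0.25.
Option 2: r to a first cousin = 0.125.
Option 2: Σ r·B − C = (1·0.25·0.0629 + 2·0.125·0.159) − 0.08 = -0.024525.
Option 2 has the higher net inclusive-fitness payoff.

Option 2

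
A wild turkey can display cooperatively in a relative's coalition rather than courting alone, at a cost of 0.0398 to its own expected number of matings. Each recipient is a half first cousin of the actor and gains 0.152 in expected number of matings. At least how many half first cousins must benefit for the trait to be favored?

5

r to a half first cousin = 1/16 (half first cousins share one grandparent — one path of length 4: r = (1/2)^4 = 1/16).
Hamilton's rule: n·r·B > C  ⇒  n > C/(r·B) = 0.0398/(0.0625·0.152) = 4.189.
The smallest integer exceeding 4.189 is 5.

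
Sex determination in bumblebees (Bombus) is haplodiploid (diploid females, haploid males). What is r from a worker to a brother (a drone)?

Her haploid brother carries none of their father's genes and a random half of their mother's genome; that half matches the maternal half of her own genome with probability 1/2: r = 1/2 · 1/2 = 1/4.

0.25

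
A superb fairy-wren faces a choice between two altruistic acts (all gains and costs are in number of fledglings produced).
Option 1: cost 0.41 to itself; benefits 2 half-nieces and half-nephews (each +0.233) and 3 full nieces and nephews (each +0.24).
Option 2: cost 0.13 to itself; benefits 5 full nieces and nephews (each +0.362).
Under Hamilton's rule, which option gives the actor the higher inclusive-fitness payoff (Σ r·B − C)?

Option 1: r to a half-niece or half-nephew = 0.125.
Option 1: r to a full niece or nephew = 0.25.
Option 1: Σ r·B − C = (2·0.125·0.233 + 3·0.25·0.24) − 0.41 = -0.17175.
Option 2: r to a full niece or nephew = 0.25.
Option 2: Σ r·B − C = (5·0.25·0.362) − 0.13 = 0.3225.
Option 2 has the higher net inclusive-fitness payoff.

Option 2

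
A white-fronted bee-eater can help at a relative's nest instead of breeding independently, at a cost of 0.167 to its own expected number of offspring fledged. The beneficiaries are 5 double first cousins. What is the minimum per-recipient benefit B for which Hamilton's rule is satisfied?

r to a double first cousin = 1/4 (double first cousins share both grandparent pairs — four paths of length 4: r = 4·(1/2)^4 = 1/4).
Hamilton's rule with n recipients of equal r: n·r·B > C, so B > C/(n·r) = 0.167/(5·0.25) = 0.1336.

0.1336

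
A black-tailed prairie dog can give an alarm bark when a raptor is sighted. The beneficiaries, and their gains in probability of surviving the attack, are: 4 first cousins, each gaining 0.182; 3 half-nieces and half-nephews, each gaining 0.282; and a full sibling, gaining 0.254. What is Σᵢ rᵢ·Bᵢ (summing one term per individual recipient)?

0.32375

r to a first cousin = 0.125 (first cousins share one grandparent pair — two paths of length 4: r = 2·(1/2)^4 = 1/8).
r to a half-niece or half-nephew = 1/8 (half-aunt/uncle↔niece/nephew: one path of length 3: r = (1/2)^3 = 1/8).
r to a full sibling = 1/2 (full sibs share both parents — two paths of length 2: r = 2·(1/2)^2 = 1/2).
Summing one r·B term per recipient: 4·0.125·0.182 + 3·0.125·0.282 + 1·0.5·0.254 = 0.32375.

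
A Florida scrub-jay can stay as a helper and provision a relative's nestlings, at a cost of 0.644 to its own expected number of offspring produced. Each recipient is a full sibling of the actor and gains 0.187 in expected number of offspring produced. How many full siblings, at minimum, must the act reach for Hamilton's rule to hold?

r to a full sibling = 1/2 (full sibs share both parents — two paths of length 2: r = 2·(1/2)^2 = 1/2).
Hamilton's rule: n·r·B > C  ⇒  n > C/(r·B) = 0.644/(0.5·0.187) = 6.888.
The smallest integer exceeding 6.888 is 7.

7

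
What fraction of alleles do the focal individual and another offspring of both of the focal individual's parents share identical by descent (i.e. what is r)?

Each parent–offspring link contributes a factor of 1/2, and independent paths through distinct common ancestors add.
Full sibs share both parents — two paths of length 2: r = 2·(1/2)^2 = 1/2.

0.5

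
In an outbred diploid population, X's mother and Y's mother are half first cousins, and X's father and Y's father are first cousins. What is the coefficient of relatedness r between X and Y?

Wright's path rule: contributions from independent ancestry routes add.
X and Y are related in two ways: half second cousins through their mothers (r = 1/64) and second cousins through their fathers (r = 1/32).
r = 1/64 + 1/32 = 0.046875.

0.046875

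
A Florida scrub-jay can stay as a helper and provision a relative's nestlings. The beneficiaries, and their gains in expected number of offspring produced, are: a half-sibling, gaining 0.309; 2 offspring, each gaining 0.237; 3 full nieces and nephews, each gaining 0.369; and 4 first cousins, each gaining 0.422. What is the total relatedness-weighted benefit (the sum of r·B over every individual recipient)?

0.802

r to a half-sibling = 1/4 (half-sibs share one parent — one path of length 2: r = (1/2)^2 = 1/4).
r to an offspring = 1/2 (one parent–offspring link: r = (1/2)^1 = 1/2).
r to a full niece or nephew = 0.25 (full aunt/uncle↔niece/nephew: two paths of length 3 through the shared grandparent pair: r = 2·(1/2)^3 = 1/4).
r to a first cousin = 1/8 (first cousins share one grandparent pair — two paths of length 4: r = 2·(1/2)^4 = 1/8).
Summing one r·B term per recipient: 1·0.25·0.309 + 2·0.5·0.237 + 3·0.25·0.369 + 4·0.125·0.422 = 0.802.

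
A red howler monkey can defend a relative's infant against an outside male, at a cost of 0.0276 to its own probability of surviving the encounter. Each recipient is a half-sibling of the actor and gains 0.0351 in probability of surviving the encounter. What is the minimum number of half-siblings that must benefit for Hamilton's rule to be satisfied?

4

r to a half-sibling = 0.25 (half-sibs share one parent — one path of length 2: r = (1/2)^2 = 1/4).
Hamilton's rule: n·r·B > C  ⇒  n > C/(r·B) = 0.0276/(0.25·0.0351) = 3.145.
The smallest integer exceeding 3.145 is 4.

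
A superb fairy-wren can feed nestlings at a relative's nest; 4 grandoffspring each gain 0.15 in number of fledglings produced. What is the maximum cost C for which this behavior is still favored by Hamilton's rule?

r to a grandoffspring = 0.25 (two parent–offspring links: r = (1/2)^2 = 1/4).
Hamilton's rule: n·r·B > C, so the trait is favored while C < n·r·B = 4·0.25·0.15 = 0.15.

0.15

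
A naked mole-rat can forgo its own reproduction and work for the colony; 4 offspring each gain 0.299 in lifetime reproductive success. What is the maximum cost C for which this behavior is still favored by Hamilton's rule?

0.598

r to an offspring = 0.5 (one parent–offspring link: r = (1/2)^1 = 1/2).
Hamilton's rule: n·r·B > C, so the trait is favored while C < n·r·B = 4·0.5·0.299 = 0.598.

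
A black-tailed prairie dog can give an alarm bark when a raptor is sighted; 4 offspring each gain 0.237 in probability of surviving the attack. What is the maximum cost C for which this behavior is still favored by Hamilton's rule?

0.474

r to an offspring = 1/2 (one parent–offspring link: r = (1/2)^1 = 1/2).
Hamilton's rule: n·r·B > C, so the trait is favored while C < n·r·B = 4·0.5·0.237 = 0.474.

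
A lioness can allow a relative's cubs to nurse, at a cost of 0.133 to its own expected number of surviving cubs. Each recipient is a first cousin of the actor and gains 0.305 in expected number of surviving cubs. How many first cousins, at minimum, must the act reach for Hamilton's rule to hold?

r to a first cousin = 1/8 (first cousins share one grandparent pair — two paths of length 4: r = 2·(1/2)^4 = 1/8).
Hamilton's rule: n·r·B > C  ⇒  n > C/(r·B) = 0.133/(0.125·0.305) = 3.489.
The smallest integer exceeding 3.489 is 4.

4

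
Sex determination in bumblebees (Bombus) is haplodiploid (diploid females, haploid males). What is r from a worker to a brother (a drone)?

0.25

Her haploid brother carries none of their father's genes and a random half of their mother's genome; that half matches the maternal half of her own genome with probability 1/2: r = 1/2 · 1/2 = 1/4.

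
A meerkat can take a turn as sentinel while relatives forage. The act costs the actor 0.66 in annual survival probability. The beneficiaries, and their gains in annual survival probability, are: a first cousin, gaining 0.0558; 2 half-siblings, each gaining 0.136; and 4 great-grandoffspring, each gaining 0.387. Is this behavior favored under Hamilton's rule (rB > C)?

Hamilton's rule: the trait is favored when the sum of r·B over every recipient exceeds the actor's cost C.
r to a first cousin = 1/8 (first cousins share one grandparent pair — two paths of length 4: r = 2·(1/2)^4 = 1/8).
r to a half-sibling = 1/4 (half-sibs share one parent — one path of length 2: r = (1/2)^2 = 1/4).
r to a great-grandoffspring = 0.125 (three parent–offspring links: r = (1/2)^3 = 1/8).
Summing one r·B term per recipient: 1·0.125·0.0558 + 2·0.25·0.136 + 4·0.125·0.387 = 0.268475.
0.268475 < 0.66: the indirect benefit is less than the cost.

No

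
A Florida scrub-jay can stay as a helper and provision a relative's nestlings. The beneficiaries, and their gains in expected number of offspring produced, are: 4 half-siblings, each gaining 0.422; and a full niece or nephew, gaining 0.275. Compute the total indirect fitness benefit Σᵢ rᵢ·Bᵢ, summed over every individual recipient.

0.49075

r to a half-sibling = 1/4 (half-sibs share one parent — one path of length 2: r = (1/2)^2 = 1/4).
r to a full niece or nephew = 1/4 (full aunt/uncle↔niece/nephew: two paths of length 3 through the shared grandparent pair: r = 2·(1/2)^3 = 1/4).
Summing one r·B term per recipient: 4·0.25·0.422 + 1·0.25·0.275 = 0.49075.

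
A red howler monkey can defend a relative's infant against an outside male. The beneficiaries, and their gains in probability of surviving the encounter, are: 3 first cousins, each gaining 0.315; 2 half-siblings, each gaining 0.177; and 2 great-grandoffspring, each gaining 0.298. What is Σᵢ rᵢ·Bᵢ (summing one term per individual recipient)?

r to a first cousin = 0.125 (first cousins share one grandparent pair — two paths of length 4: r = 2·(1/2)^4 = 1/8).
r to a half-sibling = 0.25 (half-sibs share one parent — one path of length 2: r = (1/2)^2 = 1/4).
r to a great-grandoffspring = 0.125 (three parent–offspring links: r = (1/2)^3 = 1/8).
Summing one r·B term per recipient: 3·0.125·0.315 + 2·0.25·0.177 + 2·0.125·0.298 = 0.281125.

0.281125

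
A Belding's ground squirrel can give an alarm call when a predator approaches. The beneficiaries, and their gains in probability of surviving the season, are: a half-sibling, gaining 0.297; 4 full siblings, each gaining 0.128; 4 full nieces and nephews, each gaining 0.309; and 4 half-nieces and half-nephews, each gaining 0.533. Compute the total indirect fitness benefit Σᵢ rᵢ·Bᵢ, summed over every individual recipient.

r to a half-sibling = 1/4 (half-sibs share one parent — one path of length 2: r = (1/2)^2 = 1/4).
r to a full sibling = 1/2 (full sibs share both parents — two paths of length 2: r = 2·(1/2)^2 = 1/2).
r to a full niece or nephew = 0.25 (full aunt/uncle↔niece/nephew: two paths of length 3 through the shared grandparent pair: r = 2·(1/2)^3 = 1/4).
r to a half-niece or half-nephew = 0.125 (half-aunt/uncle↔niece/nephew: one path of length 3: r = (1/2)^3 = 1/8).
Summing one r·B term per recipient: 1·0.25·0.297 + 4·0.5·0.128 + 4·0.25·0.309 + 4·0.125·0.533 = 0.90575.

0.90575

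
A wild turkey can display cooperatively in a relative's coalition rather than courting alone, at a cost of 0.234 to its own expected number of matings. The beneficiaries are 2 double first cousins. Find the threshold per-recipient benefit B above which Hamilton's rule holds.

r to a double first cousin = 1/4 (double first cousins share both grandparent pairs — four paths of length 4: r = 4·(1/2)^4 = 1/4).
Hamilton's rule with n recipients of equal r: n·r·B > C, so B > C/(n·r) = 0.234/(2·0.25) = 0.468.

0.468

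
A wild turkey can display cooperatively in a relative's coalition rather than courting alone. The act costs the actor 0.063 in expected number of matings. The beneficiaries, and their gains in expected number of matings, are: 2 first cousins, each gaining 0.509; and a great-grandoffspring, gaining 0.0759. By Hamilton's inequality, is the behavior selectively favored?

Hamilton's rule: the trait is favored when the sum of r·B over every recipient exceeds the actor's cost C.
r to a first cousin = 1/8 (first cousins share one grandparent pair — two paths of length 4: r = 2·(1/2)^4 = 1/8).
r to a great-grandoffspring = 0.125 (three parent–offspring links: r = (1/2)^3 = 1/8).
Summing one r·B term per recipient: 2·0.125·0.509 + 1·0.125·0.0759 = 0.1367375.
0.1367375 > 0.063: the indirect benefit exceeds the cost.

Yes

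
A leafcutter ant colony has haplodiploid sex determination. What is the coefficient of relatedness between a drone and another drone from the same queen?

0.5

Haploid brothers each carry a random half of the queen's diploid genome, so on average they share half: r = 1/2.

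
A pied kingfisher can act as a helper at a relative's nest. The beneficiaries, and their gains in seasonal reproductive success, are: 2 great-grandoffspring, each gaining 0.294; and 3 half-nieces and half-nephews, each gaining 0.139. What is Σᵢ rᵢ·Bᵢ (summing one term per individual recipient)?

0.125625

r to a great-grandoffspring = 0.125 (three parent–offspring links: r = (1/2)^3 = 1/8).
r to a half-niece or half-nephew = 0.125 (half-aunt/uncle↔niece/nephew: one path of length 3: r = (1/2)^3 = 1/8).
Summing one r·B term per recipient: 2·0.125·0.294 + 3·0.125·0.139 = 0.125625.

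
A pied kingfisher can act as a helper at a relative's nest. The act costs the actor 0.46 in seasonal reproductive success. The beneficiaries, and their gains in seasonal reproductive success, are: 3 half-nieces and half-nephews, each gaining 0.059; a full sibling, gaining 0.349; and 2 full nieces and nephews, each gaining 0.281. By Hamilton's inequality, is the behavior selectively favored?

No

Hamilton's rule: the trait is favored when the sum of r·B over every recipient exceeds the actor's cost C.
r to a half-niece or half-nephew = 1/8 (half-aunt/uncle↔niece/nephew: one path of length 3: r = (1/2)^3 = 1/8).
r to a full sibling = 1/2 (full sibs share both parents — two paths of length 2: r = 2·(1/2)^2 = 1/2).
r to a full niece or nephew = 1/4 (full aunt/uncle↔niece/nephew: two paths of length 3 through the shared grandparent pair: r = 2·(1/2)^3 = 1/4).
Summing one r·B term per recipient: 3·0.125·0.059 + 1·0.5·0.349 + 2·0.25·0.281 = 0.337125.
0.337125 < 0.46: the indirect benefit is less than the cost.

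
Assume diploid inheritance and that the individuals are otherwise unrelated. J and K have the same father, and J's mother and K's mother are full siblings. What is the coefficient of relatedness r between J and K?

Wright's path rule: contributions from independent ancestry routes add.
J and K are related in two ways: half-sibs through their shared father (r = 1/4) and first cousins through their mothers (r = 1/8).
r = 1/4 + 1/8 = 3/8 = 0.375.

0.375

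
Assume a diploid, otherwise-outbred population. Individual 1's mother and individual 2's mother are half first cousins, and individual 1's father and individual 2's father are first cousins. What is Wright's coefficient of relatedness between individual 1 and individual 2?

0.046875

Independent pedigree routes through distinct common ancestors add.
Individual 1 and individual 2 are related in two ways: half second cousins through their mothers (r = 1/64) and second cousins through their fathers (r = 1/32).
r = 1/64 + 1/32 = 3/64 = 0.046875.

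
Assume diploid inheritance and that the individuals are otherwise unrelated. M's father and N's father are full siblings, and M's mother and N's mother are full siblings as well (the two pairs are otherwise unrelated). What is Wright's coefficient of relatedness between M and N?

Wright's path rule: contributions from independent ancestry routes add.
M and N are related in two ways: first cousins through their fathers (r = 1/8) and first cousins through their mothers (r = 1/8) — i.e. double first cousins.
r = 1/8 + 1/8 = 1/4 = 0.25.

0.25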